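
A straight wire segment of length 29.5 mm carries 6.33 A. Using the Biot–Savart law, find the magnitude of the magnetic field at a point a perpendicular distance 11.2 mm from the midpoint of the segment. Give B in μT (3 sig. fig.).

B ≈ 90.0 μT

For a finite straight segment, B = (μ₀I/4πd)(sinθ₁ + sinθ₂), where θ₁, θ₂ are the angles from the perpendicular to each end.
The perpendicular from the point meets the wire at its midpoint, so each end is L/2 = 0.01475 m away along the wire.
sinθ₁ = 0.01475/√(0.01475²+0.0112²) = 0.7964; sinθ₂ = 0.01475/√(0.01475²+0.0112²) = 0.7964.
B = (4π×10⁻⁷ × 6.33) / (4π × 0.0112) × (0.7964 + 0.7964) = 9.00×10⁻⁵ T.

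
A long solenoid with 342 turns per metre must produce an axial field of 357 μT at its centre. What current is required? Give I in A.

Inside a long solenoid B = μ₀nI with n = 342 m⁻¹, so I = B/(μ₀n).
I = 3.57×10⁻⁴ / (4π×10⁻⁷ × 342) = 0.831 A.

I ≈ 0.831 A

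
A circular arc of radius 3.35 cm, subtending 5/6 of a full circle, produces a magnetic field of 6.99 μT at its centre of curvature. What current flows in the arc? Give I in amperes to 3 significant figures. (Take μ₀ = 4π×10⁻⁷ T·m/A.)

For a circular arc, B = μ₀Iφ/(4πR) with φ in radians; here φ = 5.236 rad.
So I = 4πRB/(μ₀φ) = 4π × 0.0335 × 6.99×10⁻⁶ / (4π×10⁻⁷ × 5.236) = 0.447 A.

I ≈ 0.447 A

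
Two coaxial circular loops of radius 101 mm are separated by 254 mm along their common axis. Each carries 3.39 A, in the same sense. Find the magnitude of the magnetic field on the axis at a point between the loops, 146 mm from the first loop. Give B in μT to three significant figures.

B ≈ 10.6 μT

Each loop contributes B = μ₀IR²/[2(R²+z²)^(3/2)] on the axis, with z measured from that loop.
Loop 1 (z = 0.146 m): B₁ = 3.88×10⁻⁶ T. Loop 2 (z = 0.108 m): B₂ = 6.72×10⁻⁶ T.
The fields add: B = B₁ + B₂ = 1.06×10⁻⁵ T.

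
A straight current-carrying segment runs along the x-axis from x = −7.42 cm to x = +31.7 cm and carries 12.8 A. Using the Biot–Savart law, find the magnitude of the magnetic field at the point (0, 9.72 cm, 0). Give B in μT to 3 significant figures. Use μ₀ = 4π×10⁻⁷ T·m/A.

For a finite straight segment, B = (μ₀I/4πd)(sinθ₁ + sinθ₂), where θ₁, θ₂ are the angles from the perpendicular to each end.
The perpendicular distance is d = 0.0972 m; the end-offsets along the wire are a = 0.0742 m and b = 0.317 m.
sinθ₁ = 0.0742/√(0.0742²+0.0972²) = 0.6068; sinθ₂ = 0.317/√(0.317²+0.0972²) = 0.9561.
B = (4π×10⁻⁷ × 12.8) / (4π × 0.0972) × (0.6068 + 0.9561) = 2.06×10⁻⁵ T.

B ≈ 20.6 μT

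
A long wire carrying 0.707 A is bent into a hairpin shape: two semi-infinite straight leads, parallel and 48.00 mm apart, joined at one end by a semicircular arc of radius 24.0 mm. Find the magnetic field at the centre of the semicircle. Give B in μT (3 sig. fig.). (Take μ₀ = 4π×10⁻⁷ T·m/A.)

The semicircular arc contributes B_arc = μ₀I·π/(4πR) = μ₀I/(4R) = 9.25×10⁻⁶ T.
Each semi-infinite lead is at perpendicular distance R = 0.024 m from the centre, with the perpendicular foot at its near end, so it contributes μ₀I/(4πR); both point the same way, together 5.89×10⁻⁶ T.
Arc and leads all point the same direction: B = 9.25×10⁻⁶ + 5.89×10⁻⁶ = 1.51×10⁻⁵ T.

B ≈ 15.1 μT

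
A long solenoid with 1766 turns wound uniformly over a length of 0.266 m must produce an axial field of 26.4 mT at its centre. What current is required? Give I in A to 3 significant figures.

I ≈ 3.16 A

Inside a long solenoid B = μ₀nI with n = 6639 m⁻¹, so I = B/(μ₀n).
I = 2.64×10⁻² / (4π×10⁻⁷ × 6639) = 3.16 A.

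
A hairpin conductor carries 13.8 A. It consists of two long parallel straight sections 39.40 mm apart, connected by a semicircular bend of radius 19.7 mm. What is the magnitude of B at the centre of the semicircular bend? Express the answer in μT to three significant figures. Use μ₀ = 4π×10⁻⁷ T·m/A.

The semicircular arc contributes B_arc = μ₀I·π/(4πR) = μ₀I/(4R) = 2.20×10⁻⁴ T.
Each semi-infinite lead is at perpendicular distance R = 0.0197 m from the centre, with the perpendicular foot at its near end, so it contributes μ₀I/(4πR); both point the same way, together 1.40×10⁻⁴ T.
Arc and leads all point the same direction: B = 2.20×10⁻⁴ + 1.40×10⁻⁴ = 3.60×10⁻⁴ T.

B ≈ 360 μT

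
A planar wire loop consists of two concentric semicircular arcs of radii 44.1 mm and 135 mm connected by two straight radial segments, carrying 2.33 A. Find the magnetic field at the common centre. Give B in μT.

The radial connectors point toward the centre, so dl × r̂ = 0 and they contribute nothing.
Each semicircle gives μ₀I/(4R): inner arc 1.66×10⁻⁵ T, outer arc 5.42×10⁻⁶ T.
The two arcs carry current in opposite angular senses, so their fields oppose: B = |1.66×10⁻⁵ − 5.42×10⁻⁶| = 1.12×10⁻⁵ T.

B ≈ 11.2 μT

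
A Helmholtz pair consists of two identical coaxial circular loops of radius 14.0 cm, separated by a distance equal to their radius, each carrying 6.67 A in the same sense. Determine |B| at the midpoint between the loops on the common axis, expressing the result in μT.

Each loop contributes B = μ₀IR²/[2(R²+z²)^(3/2)] on the axis, with z measured from that loop.
Loop 1 (z = 0.07 m): B₁ = 2.14×10⁻⁵ T. Loop 2 (z = 0.07 m): B₂ = 2.14×10⁻⁵ T.
The fields add: B = B₁ + B₂ = 4.28×10⁻⁵ T.

B ≈ 42.8 μT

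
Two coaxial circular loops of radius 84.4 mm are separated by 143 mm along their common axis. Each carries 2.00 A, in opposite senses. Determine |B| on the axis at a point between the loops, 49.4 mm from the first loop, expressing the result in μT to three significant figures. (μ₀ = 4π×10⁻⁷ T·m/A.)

Each loop contributes B = μ₀IR²/[2(R²+z²)^(3/2)] on the axis, with z measured from that loop.
Loop 1 (z = 0.0494 m): B₁ = 9.57×10⁻⁶ T. Loop 2 (z = 0.0936 m): B₂ = 4.47×10⁻⁶ T.
The fields oppose: B = |B₁ − B₂| = 5.10×10⁻⁶ T.

B ≈ 5.10 μT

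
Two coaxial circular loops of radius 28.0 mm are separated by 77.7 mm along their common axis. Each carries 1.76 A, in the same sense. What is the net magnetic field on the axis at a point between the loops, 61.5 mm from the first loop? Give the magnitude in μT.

B ≈ 28.4 μT

Each loop contributes B = μ₀IR²/[2(R²+z²)^(3/2)] on the axis, with z measured from that loop.
Loop 1 (z = 0.0615 m): B₁ = 2.81×10⁻⁶ T. Loop 2 (z = 0.0162 m): B₂ = 2.56×10⁻⁵ T.
The fields add: B = B₁ + B₂ = 2.84×10⁻⁵ T.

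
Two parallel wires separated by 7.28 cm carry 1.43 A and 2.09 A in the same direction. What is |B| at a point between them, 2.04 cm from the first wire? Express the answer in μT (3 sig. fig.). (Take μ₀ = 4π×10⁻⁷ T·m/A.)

B ≈ 6.04 μT

Each long wire gives B = μ₀I/(2πd). Distances are d₁ = 0.0204 m and d₂ = 0.0524 m.
B₁ = 1.40×10⁻⁵ T, B₂ = 7.98×10⁻⁶ T.
Between parallel currents the two contributions point in opposite directions, so they subtract. B = |B₁ − B₂| = |1.40×10⁻⁵ − 7.98×10⁻⁶| = 6.04×10⁻⁶ T.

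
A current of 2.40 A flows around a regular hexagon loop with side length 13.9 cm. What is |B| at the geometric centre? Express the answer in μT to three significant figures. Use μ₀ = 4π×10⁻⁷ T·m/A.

B ≈ 12.0 μT

Each side is a finite straight segment at perpendicular distance d = a/(2 tan(π/6)) = 0.1204 m from the centre, with end-angles ±π/6.
One side contributes B₁ = (μ₀I/4πd)·2 sin(π/6) = 1.99×10⁻⁶ T.
All 6 sides add in the same direction: B = 6 × 1.99×10⁻⁶ = 1.20×10⁻⁵ T.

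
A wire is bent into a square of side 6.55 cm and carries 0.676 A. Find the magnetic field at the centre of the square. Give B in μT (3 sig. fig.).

B ≈ 11.7 μT

Each side is a finite straight segment at perpendicular distance d = a/(2 tan(π/4)) = 0.03275 m from the centre, with end-angles ±π/4.
One side contributes B₁ = (μ₀I/4πd)·2 sin(π/4) = 2.92×10⁻⁶ T.
All 4 sides add in the same direction: B = 4 × 2.92×10⁻⁶ = 1.17×10⁻⁵ T.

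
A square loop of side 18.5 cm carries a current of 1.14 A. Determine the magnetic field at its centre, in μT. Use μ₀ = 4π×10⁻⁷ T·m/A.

Each side is a finite straight segment at perpendicular distance d = a/(2 tan(π/4)) = 0.0925 m from the centre, with end-angles ±π/4.
One side contributes B₁ = (μ₀I/4πd)·2 sin(π/4) = 1.74×10⁻⁶ T.
All 4 sides add in the same direction: B = 4 × 1.74×10⁻⁶ = 6.97×10⁻⁶ T.

B ≈ 6.97 μT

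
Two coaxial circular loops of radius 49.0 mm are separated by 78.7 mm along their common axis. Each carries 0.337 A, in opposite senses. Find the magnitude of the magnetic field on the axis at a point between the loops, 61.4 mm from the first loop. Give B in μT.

B ≈ 2.57 μT

Each loop contributes B = μ₀IR²/[2(R²+z²)^(3/2)] on the axis, with z measured from that loop.
Loop 1 (z = 0.0614 m): B₁ = 1.05×10⁻⁶ T. Loop 2 (z = 0.0173 m): B₂ = 3.62×10⁻⁶ T.
The fields oppose: B = |B₁ − B₂| = 2.57×10⁻⁶ T.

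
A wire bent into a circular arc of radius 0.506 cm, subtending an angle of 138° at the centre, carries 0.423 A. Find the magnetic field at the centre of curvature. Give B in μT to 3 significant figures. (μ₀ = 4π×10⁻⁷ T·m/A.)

The Biot–Savart field of a circular arc at its centre is B = μ₀Iφ/(4πR), with φ = 2.409 rad.
B = (4π×10⁻⁷ × 0.423 × 2.409) / (4π × 0.00506) = 2.01×10⁻⁵ T.

B ≈ 20.1 μT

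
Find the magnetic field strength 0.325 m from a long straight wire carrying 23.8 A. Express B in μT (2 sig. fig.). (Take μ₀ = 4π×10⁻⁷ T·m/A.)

B ≈ 15 μT

For an infinitely long straight wire, B = μ₀I/(2πd).
B = (4π×10⁻⁷ × 23.8) / (2π × 0.325) = 1.46×10⁻⁵ T.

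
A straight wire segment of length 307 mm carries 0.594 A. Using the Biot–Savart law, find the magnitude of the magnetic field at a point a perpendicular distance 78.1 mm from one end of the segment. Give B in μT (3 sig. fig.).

For a finite straight segment, B = (μ₀I/4πd)(sinθ₁ + sinθ₂), where θ₁, θ₂ are the angles from the perpendicular to each end.
The perpendicular foot is at one end, so the two end-offsets along the wire are 0 and L = 0.307 m.
sinθ₁ = 0/√(0²+0.0781²) = 0.0000; sinθ₂ = 0.307/√(0.307²+0.0781²) = 0.9691.
B = (4π×10⁻⁷ × 0.594) / (4π × 0.0781) × (0.0000 + 0.9691) = 7.37×10⁻⁷ T.

B ≈ 0.737 μT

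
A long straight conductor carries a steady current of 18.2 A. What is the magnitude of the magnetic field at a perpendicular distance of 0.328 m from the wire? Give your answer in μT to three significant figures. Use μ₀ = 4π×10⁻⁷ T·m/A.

For an infinitely long straight wire, B = μ₀I/(2πd).
B = (4π×10⁻⁷ × 18.2) / (2π × 0.328) = 1.11×10⁻⁵ T.

B ≈ 11.1 μT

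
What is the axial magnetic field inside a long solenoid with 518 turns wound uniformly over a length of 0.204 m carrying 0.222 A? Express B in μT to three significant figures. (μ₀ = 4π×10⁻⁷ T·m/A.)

Inside a long solenoid, B = μ₀nI with n = 2539 turns/m.
B = 4π×10⁻⁷ × 2539 × 0.222 = 7.08×10⁻⁴ T.

B ≈ 708 μT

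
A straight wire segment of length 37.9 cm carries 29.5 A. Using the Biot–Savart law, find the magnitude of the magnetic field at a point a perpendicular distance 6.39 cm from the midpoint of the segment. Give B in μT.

For a finite straight segment, B = (μ₀I/4πd)(sinθ₁ + sinθ₂), where θ₁, θ₂ are the angles from the perpendicular to each end.
The perpendicular from the point meets the wire at its midpoint, so each end is L/2 = 0.1895 m away along the wire.
sinθ₁ = 0.1895/√(0.1895²+0.0639²) = 0.9476; sinθ₂ = 0.1895/√(0.1895²+0.0639²) = 0.9476.
B = (4π×10⁻⁷ × 29.5) / (4π × 0.0639) × (0.9476 + 0.9476) = 8.75×10⁻⁵ T.

B ≈ 87.5 μT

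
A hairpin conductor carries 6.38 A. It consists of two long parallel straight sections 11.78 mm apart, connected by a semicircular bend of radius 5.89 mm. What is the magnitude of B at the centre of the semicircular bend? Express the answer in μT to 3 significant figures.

The semicircular arc contributes B_arc = μ₀I·π/(4πR) = μ₀I/(4R) = 3.40×10⁻⁴ T.
Each semi-infinite lead is at perpendicular distance R = 0.00589 m from the centre, with the perpendicular foot at its near end, so it contributes μ₀I/(4πR); both point the same way, together 2.17×10⁻⁴ T.
Arc and leads all point the same direction: B = 3.40×10⁻⁴ + 2.17×10⁻⁴ = 5.57×10⁻⁴ T.

B ≈ 557 μT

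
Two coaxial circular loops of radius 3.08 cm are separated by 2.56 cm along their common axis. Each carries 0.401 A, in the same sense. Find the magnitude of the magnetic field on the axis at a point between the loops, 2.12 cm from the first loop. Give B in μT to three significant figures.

Each loop contributes B = μ₀IR²/[2(R²+z²)^(3/2)] on the axis, with z measured from that loop.
Loop 1 (z = 0.0212 m): B₁ = 4.57×10⁻⁶ T. Loop 2 (z = 0.0044 m): B₂ = 7.94×10⁻⁶ T.
The fields add: B = B₁ + B₂ = 1.25×10⁻⁵ T.

B ≈ 12.5 μT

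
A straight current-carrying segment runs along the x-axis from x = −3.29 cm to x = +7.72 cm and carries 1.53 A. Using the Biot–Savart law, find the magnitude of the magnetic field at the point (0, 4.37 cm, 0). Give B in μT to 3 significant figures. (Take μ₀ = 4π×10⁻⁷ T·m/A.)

B ≈ 5.15 μT

For a finite straight segment, B = (μ₀I/4πd)(sinθ₁ + sinθ₂), where θ₁, θ₂ are the angles from the perpendicular to each end.
The perpendicular distance is d = 0.0437 m; the end-offsets along the wire are a = 0.0329 m and b = 0.0772 m.
sinθ₁ = 0.0329/√(0.0329²+0.0437²) = 0.6015; sinθ₂ = 0.0772/√(0.0772²+0.0437²) = 0.8702.
B = (4π×10⁻⁷ × 1.53) / (4π × 0.0437) × (0.6015 + 0.8702) = 5.15×10⁻⁶ T.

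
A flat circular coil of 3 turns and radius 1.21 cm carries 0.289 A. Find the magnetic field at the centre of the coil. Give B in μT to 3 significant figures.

For an N-turn flat coil, B = Nμ₀I/(2R) with R = 0.0121 m.
B = 3 × 1.50×10⁻⁵ T = 4.50×10⁻⁵ T.

B ≈ 45.0 μT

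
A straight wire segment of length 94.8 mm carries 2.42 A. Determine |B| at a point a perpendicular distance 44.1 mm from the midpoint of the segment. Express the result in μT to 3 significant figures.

B ≈ 8.04 μT

For a finite straight segment, B = (μ₀I/4πd)(sinθ₁ + sinθ₂), where θ₁, θ₂ are the angles from the perpendicular to each end.
The perpendicular from the point meets the wire at its midpoint, so each end is L/2 = 0.0474 m away along the wire.
sinθ₁ = 0.0474/√(0.0474²+0.0441²) = 0.7321; sinθ₂ = 0.0474/√(0.0474²+0.0441²) = 0.7321.
B = (4π×10⁻⁷ × 2.42) / (4π × 0.0441) × (0.7321 + 0.7321) = 8.04×10⁻⁶ T.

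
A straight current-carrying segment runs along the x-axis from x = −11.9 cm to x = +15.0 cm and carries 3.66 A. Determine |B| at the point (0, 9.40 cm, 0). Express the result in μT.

B ≈ 6.35 μT

For a finite straight segment, B = (μ₀I/4πd)(sinθ₁ + sinθ₂), where θ₁, θ₂ are the angles from the perpendicular to each end.
The perpendicular distance is d = 0.094 m; the end-offsets along the wire are a = 0.119 m and b = 0.15 m.
sinθ₁ = 0.119/√(0.119²+0.094²) = 0.7847; sinθ₂ = 0.15/√(0.15²+0.094²) = 0.8474.
B = (4π×10⁻⁷ × 3.66) / (4π × 0.094) × (0.7847 + 0.8474) = 6.35×10⁻⁶ T.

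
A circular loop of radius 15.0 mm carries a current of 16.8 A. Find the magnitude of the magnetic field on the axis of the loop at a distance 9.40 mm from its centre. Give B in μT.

B ≈ 428 μT

On the axis of a circular loop, B = μ₀IR² / [2(R²+z²)^(3/2)].
R² + z² = (0.015)² + (0.0094)² = 0.0003134 m², and (R²+z²)^(3/2) = 5.55×10⁻⁶ m³.
B = (4π×10⁻⁷ × 16.8 × 0.000225) / (2 × 5.55×10⁻⁶) = 4.28×10⁻⁴ T.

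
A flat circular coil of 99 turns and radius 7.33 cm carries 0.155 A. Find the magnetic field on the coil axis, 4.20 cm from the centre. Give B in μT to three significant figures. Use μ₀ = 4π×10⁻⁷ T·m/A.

For an N-turn flat coil, B = Nμ₀IR²/[2(R²+z²)^(3/2)] with R = 0.0733 m, z = 0.042 m.
B = 99 × 8.68×10⁻⁷ T = 8.59×10⁻⁵ T.

B ≈ 85.9 μT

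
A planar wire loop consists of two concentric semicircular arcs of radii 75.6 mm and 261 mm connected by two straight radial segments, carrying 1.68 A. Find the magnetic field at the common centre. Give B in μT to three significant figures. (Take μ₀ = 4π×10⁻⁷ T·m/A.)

B ≈ 4.96 μT

The radial connectors point toward the centre, so dl × r̂ = 0 and they contribute nothing.
Each semicircle gives μ₀I/(4R): inner arc 6.98×10⁻⁶ T, outer arc 2.02×10⁻⁶ T.
The two arcs carry current in opposite angular senses, so their fields oppose: B = |6.98×10⁻⁶ − 2.02×10⁻⁶| = 4.96×10⁻⁶ T.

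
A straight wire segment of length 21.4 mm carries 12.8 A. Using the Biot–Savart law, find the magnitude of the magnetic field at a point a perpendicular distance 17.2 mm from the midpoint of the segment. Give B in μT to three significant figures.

For a finite straight segment, B = (μ₀I/4πd)(sinθ₁ + sinθ₂), where θ₁, θ₂ are the angles from the perpendicular to each end.
The perpendicular from the point meets the wire at its midpoint, so each end is L/2 = 0.0107 m away along the wire.
sinθ₁ = 0.0107/√(0.0107²+0.0172²) = 0.5282; sinθ₂ = 0.0107/√(0.0107²+0.0172²) = 0.5282.
B = (4π×10⁻⁷ × 12.8) / (4π × 0.0172) × (0.5282 + 0.5282) = 7.86×10⁻⁵ T.

B ≈ 78.6 μT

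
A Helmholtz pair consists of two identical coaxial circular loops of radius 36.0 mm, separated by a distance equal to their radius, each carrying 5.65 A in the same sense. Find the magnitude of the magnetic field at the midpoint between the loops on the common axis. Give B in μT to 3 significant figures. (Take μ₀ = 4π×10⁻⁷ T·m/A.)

Each loop contributes B = μ₀IR²/[2(R²+z²)^(3/2)] on the axis, with z measured from that loop.
Loop 1 (z = 0.018 m): B₁ = 7.06×10⁻⁵ T. Loop 2 (z = 0.018 m): B₂ = 7.06×10⁻⁵ T.
The fields add: B = B₁ + B₂ = 1.41×10⁻⁴ T.

B ≈ 141 μT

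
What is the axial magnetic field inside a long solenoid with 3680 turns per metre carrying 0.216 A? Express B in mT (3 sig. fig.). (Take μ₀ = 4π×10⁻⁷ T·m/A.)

Inside a long solenoid, B = μ₀nI with n = 3680 turns/m.
B = 4π×10⁻⁷ × 3680 × 0.216 = 9.99×10⁻⁴ T.

B ≈ 0.999 mT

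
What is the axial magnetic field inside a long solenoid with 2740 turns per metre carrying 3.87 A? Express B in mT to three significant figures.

B ≈ 13.3 mT

Inside a long solenoid, B = μ₀nI with n = 2740 turns/m.
B = 4π×10⁻⁷ × 2740 × 3.87 = 1.33×10⁻² T.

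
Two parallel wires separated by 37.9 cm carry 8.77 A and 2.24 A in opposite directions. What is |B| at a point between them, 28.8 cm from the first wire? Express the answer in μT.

B ≈ 11.0 μT

Each long wire gives B = μ₀I/(2πd). Distances are d₁ = 0.288 m and d₂ = 0.091 m.
B₁ = 6.09×10⁻⁶ T, B₂ = 4.92×10⁻⁶ T.
Between antiparallel currents both contributions point the same way, so they add. B = B₁ + B₂ = 6.09×10⁻⁶ + 4.92×10⁻⁶ = 1.10×10⁻⁵ T.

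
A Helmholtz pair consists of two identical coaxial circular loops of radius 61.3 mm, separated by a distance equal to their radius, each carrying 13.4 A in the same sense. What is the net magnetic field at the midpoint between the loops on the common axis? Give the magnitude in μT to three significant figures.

Each loop contributes B = μ₀IR²/[2(R²+z²)^(3/2)] on the axis, with z measured from that loop.
Loop 1 (z = 0.03065 m): B₁ = 9.83×10⁻⁵ T. Loop 2 (z = 0.03065 m): B₂ = 9.83×10⁻⁵ T.
The fields add: B = B₁ + B₂ = 1.97×10⁻⁴ T.

B ≈ 197 μT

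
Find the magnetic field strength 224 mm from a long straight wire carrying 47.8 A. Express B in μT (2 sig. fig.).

For an infinitely long straight wire, B = μ₀I/(2πd).
B = (4π×10⁻⁷ × 47.8) / (2π × 0.224) = 4.27×10⁻⁵ T.

B ≈ 43 μT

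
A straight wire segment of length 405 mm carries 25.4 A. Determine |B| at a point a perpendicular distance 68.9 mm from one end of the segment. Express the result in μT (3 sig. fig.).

For a finite straight segment, B = (μ₀I/4πd)(sinθ₁ + sinθ₂), where θ₁, θ₂ are the angles from the perpendicular to each end.
The perpendicular foot is at one end, so the two end-offsets along the wire are 0 and L = 0.405 m.
sinθ₁ = 0/√(0²+0.0689²) = 0.0000; sinθ₂ = 0.405/√(0.405²+0.0689²) = 0.9858.
B = (4π×10⁻⁷ × 25.4) / (4π × 0.0689) × (0.0000 + 0.9858) = 3.63×10⁻⁵ T.

B ≈ 36.3 μT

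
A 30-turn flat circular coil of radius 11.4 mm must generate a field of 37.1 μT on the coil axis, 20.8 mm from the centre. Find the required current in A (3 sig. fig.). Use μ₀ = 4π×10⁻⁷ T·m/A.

I ≈ 0.202 A

For an N-turn coil, B = Nμ₀IR²/[2(R²+z²)^(3/2)] with R = 0.0114 m, z = 0.0208 m, so I = 2B(R²+z²)^(3/2)/(Nμ₀R²) = 2 × 3.71×10⁻⁵ × 1.33×10⁻⁵ / (30 × 4π×10⁻⁷ × 0.00013) = 0.202 A.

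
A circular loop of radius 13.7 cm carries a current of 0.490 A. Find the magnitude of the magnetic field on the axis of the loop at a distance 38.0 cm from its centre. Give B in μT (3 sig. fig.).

On the axis of a circular loop, B = μ₀IR² / [2(R²+z²)^(3/2)].
R² + z² = (0.137)² + (0.38)² = 0.1632 m², and (R²+z²)^(3/2) = 6.59×10⁻² m³.
B = (4π×10⁻⁷ × 0.490 × 0.01877) / (2 × 6.59×10⁻²) = 8.77×10⁻⁸ T.

B ≈ 0.0877 μT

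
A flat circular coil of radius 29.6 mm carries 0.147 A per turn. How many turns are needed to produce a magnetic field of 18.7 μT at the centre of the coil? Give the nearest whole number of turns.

N = 6

For an N-turn coil, B = Nμ₀I/(2R). A single turn gives B₁ = 3.12×10⁻⁶ T with R = 0.0296 m.
N = B/B₁ = 1.87×10⁻⁵ / 3.12×10⁻⁶ = 5.99.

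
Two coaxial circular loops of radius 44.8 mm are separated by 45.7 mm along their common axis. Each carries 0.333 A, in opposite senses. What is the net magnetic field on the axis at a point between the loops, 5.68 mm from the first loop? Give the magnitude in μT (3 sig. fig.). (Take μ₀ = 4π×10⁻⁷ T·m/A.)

B ≈ 2.62 μT

Each loop contributes B = μ₀IR²/[2(R²+z²)^(3/2)] on the axis, with z measured from that loop.
Loop 1 (z = 0.00568 m): B₁ = 4.56×10⁻⁶ T. Loop 2 (z = 0.04002 m): B₂ = 1.94×10⁻⁶ T.
The fields oppose: B = |B₁ − B₂| = 2.62×10⁻⁶ T.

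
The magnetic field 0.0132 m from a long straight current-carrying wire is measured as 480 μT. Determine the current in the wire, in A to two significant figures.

I ≈ 32 A

For a long straight wire B = μ₀I/(2πd), so I = 2πdB/μ₀.
I = 2π × 0.0132 × 4.80×10⁻⁴ / (4π×10⁻⁷) = 31.7 A.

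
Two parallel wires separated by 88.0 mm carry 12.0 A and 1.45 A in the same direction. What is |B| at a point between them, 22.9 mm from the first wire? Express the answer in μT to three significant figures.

B ≈ 100 μT

Each long wire gives B = μ₀I/(2πd). Distances are d₁ = 0.0229 m and d₂ = 0.0651 m.
B₁ = 1.05×10⁻⁴ T, B₂ = 4.45×10⁻⁶ T.
Between parallel currents the two contributions point in opposite directions, so they subtract. B = |B₁ − B₂| = |1.05×10⁻⁴ − 4.45×10⁻⁶| = 1.00×10⁻⁴ T.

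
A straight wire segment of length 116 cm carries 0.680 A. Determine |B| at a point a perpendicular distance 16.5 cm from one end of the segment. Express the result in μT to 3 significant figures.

B ≈ 0.408 μT

For a finite straight segment, B = (μ₀I/4πd)(sinθ₁ + sinθ₂), where θ₁, θ₂ are the angles from the perpendicular to each end.
The perpendicular foot is at one end, so the two end-offsets along the wire are 0 and L = 1.16 m.
sinθ₁ = 0/√(0²+0.165²) = 0.0000; sinθ₂ = 1.16/√(1.16²+0.165²) = 0.9900.
B = (4π×10⁻⁷ × 0.680) / (4π × 0.165) × (0.0000 + 0.9900) = 4.08×10⁻⁷ T.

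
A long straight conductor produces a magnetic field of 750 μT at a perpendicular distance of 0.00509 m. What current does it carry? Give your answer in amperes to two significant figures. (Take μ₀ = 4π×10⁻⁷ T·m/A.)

For a long straight wire B = μ₀I/(2πd), so I = 2πdB/μ₀.
I = 2π × 0.00509 × 7.50×10⁻⁴ / (4π×10⁻⁷) = 19.1 A.

I ≈ 19 A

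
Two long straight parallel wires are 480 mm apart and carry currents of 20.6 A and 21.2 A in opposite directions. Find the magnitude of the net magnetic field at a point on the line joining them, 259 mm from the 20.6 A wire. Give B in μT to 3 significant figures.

Each long wire gives B = μ₀I/(2πd). Distances are d₁ = 0.259 m and d₂ = 0.221 m.
B₁ = 1.59×10⁻⁵ T, B₂ = 1.92×10⁻⁵ T.
Between antiparallel currents both contributions point the same way, so they add. B = B₁ + B₂ = 1.59×10⁻⁵ + 1.92×10⁻⁵ = 3.51×10⁻⁵ T.

B ≈ 35.1 μT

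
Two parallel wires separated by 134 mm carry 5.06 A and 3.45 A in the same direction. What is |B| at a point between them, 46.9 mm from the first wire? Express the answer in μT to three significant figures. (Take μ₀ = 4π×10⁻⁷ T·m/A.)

Each long wire gives B = μ₀I/(2πd). Distances are d₁ = 0.0469 m and d₂ = 0.0871 m.
B₁ = 2.16×10⁻⁵ T, B₂ = 7.92×10⁻⁶ T.
Between parallel currents the two contributions point in opposite directions, so they subtract. B = |B₁ − B₂| = |2.16×10⁻⁵ − 7.92×10⁻⁶| = 1.37×10⁻⁵ T.

B ≈ 13.7 μT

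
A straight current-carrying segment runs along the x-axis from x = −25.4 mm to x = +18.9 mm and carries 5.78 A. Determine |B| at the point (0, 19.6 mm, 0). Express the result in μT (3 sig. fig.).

B ≈ 43.8 μT

For a finite straight segment, B = (μ₀I/4πd)(sinθ₁ + sinθ₂), where θ₁, θ₂ are the angles from the perpendicular to each end.
The perpendicular distance is d = 0.0196 m; the end-offsets along the wire are a = 0.0254 m and b = 0.0189 m.
sinθ₁ = 0.0254/√(0.0254²+0.0196²) = 0.7917; sinθ₂ = 0.0189/√(0.0189²+0.0196²) = 0.6941.
B = (4π×10⁻⁷ × 5.78) / (4π × 0.0196) × (0.7917 + 0.6941) = 4.38×10⁻⁵ T.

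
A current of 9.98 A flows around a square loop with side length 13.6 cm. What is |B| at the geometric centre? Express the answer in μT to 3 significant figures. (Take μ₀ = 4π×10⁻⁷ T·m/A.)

Each side is a finite straight segment at perpendicular distance d = a/(2 tan(π/4)) = 0.068 m from the centre, with end-angles ±π/4.
One side contributes B₁ = (μ₀I/4πd)·2 sin(π/4) = 2.08×10⁻⁵ T.
All 4 sides add in the same direction: B = 4 × 2.08×10⁻⁵ = 8.30×10⁻⁵ T.

B ≈ 83.0 μT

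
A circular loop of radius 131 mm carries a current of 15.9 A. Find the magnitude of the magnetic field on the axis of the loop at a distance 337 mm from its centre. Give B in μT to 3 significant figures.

On the axis of a circular loop, B = μ₀IR² / [2(R²+z²)^(3/2)].
R² + z² = (0.131)² + (0.337)² = 0.1307 m², and (R²+z²)^(3/2) = 4.73×10⁻² m³.
B = (4π×10⁻⁷ × 15.9 × 0.01716) / (2 × 4.73×10⁻²) = 3.63×10⁻⁶ T.

B ≈ 3.63 μT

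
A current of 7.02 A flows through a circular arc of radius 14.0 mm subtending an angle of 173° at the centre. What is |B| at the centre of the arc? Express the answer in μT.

The Biot–Savart field of a circular arc at its centre is B = μ₀Iφ/(4πR), with φ = 3.019 rad.
B = (4π×10⁻⁷ × 7.02 × 3.019) / (4π × 0.014) = 1.51×10⁻⁴ T.

B ≈ 151 μT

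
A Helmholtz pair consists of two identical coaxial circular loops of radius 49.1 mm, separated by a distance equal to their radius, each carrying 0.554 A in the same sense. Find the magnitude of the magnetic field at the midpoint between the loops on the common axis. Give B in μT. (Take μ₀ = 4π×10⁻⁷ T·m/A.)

B ≈ 10.1 μT

Each loop contributes B = μ₀IR²/[2(R²+z²)^(3/2)] on the axis, with z measured from that loop.
Loop 1 (z = 0.02455 m): B₁ = 5.07×10⁻⁶ T. Loop 2 (z = 0.02455 m): B₂ = 5.07×10⁻⁶ T.
The fields add: B = B₁ + B₂ = 1.01×10⁻⁵ T.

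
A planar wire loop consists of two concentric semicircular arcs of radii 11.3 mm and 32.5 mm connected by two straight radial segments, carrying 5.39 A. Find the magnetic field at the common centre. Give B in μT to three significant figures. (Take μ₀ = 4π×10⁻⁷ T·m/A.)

B ≈ 97.7 μT

The radial connectors point toward the centre, so dl × r̂ = 0 and they contribute nothing.
Each semicircle gives μ₀I/(4R): inner arc 1.50×10⁻⁴ T, outer arc 5.21×10⁻⁵ T.
The two arcs carry current in opposite angular senses, so their fields oppose: B = |1.50×10⁻⁴ − 5.21×10⁻⁵| = 9.77×10⁻⁵ T.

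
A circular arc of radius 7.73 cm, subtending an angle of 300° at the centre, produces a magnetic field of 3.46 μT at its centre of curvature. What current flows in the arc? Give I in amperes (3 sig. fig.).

I ≈ 0.511 A

For a circular arc, B = μ₀Iφ/(4πR) with φ in radians; here φ = 5.236 rad.
So I = 4πRB/(μ₀φ) = 4π × 0.0773 × 3.46×10⁻⁶ / (4π×10⁻⁷ × 5.236) = 0.511 A.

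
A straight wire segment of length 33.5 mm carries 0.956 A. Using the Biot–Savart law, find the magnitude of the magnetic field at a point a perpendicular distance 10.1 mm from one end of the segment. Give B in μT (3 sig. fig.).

B ≈ 9.06 μT

For a finite straight segment, B = (μ₀I/4πd)(sinθ₁ + sinθ₂), where θ₁, θ₂ are the angles from the perpendicular to each end.
The perpendicular foot is at one end, so the two end-offsets along the wire are 0 and L = 0.0335 m.
sinθ₁ = 0/√(0²+0.0101²) = 0.0000; sinθ₂ = 0.0335/√(0.0335²+0.0101²) = 0.9574.
B = (4π×10⁻⁷ × 0.956) / (4π × 0.0101) × (0.0000 + 0.9574) = 9.06×10⁻⁶ T.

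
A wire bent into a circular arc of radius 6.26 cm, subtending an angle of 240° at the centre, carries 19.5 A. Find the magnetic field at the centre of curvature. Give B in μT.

B ≈ 130 μT

The Biot–Savart field of a circular arc at its centre is B = μ₀Iφ/(4πR), with φ = 4.189 rad.
B = (4π×10⁻⁷ × 19.5 × 4.189) / (4π × 0.0626) = 1.30×10⁻⁴ T.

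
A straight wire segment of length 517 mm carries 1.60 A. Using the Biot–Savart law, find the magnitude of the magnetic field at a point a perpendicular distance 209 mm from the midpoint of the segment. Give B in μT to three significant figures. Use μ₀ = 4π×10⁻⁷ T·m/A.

For a finite straight segment, B = (μ₀I/4πd)(sinθ₁ + sinθ₂), where θ₁, θ₂ are the angles from the perpendicular to each end.
The perpendicular from the point meets the wire at its midpoint, so each end is L/2 = 0.2585 m away along the wire.
sinθ₁ = 0.2585/√(0.2585²+0.209²) = 0.7776; sinθ₂ = 0.2585/√(0.2585²+0.209²) = 0.7776.
B = (4π×10⁻⁷ × 1.60) / (4π × 0.209) × (0.7776 + 0.7776) = 1.19×10⁻⁶ T.

B ≈ 1.19 μT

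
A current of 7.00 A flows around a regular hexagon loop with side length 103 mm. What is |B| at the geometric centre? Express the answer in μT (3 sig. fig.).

B ≈ 47.1 μT

Each side is a finite straight segment at perpendicular distance d = a/(2 tan(π/6)) = 0.0892 m from the centre, with end-angles ±π/6.
One side contributes B₁ = (μ₀I/4πd)·2 sin(π/6) = 7.85×10⁻⁶ T.
All 6 sides add in the same direction: B = 6 × 7.85×10⁻⁶ = 4.71×10⁻⁵ T.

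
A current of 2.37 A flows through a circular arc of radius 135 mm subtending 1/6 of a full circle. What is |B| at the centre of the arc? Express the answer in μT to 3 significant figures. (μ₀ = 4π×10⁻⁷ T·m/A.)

B ≈ 1.84 μT

The Biot–Savart field of a circular arc at its centre is B = μ₀Iφ/(4πR), with φ = 1.047 rad.
B = (4π×10⁻⁷ × 2.37 × 1.047) / (4π × 0.135) = 1.84×10⁻⁶ T.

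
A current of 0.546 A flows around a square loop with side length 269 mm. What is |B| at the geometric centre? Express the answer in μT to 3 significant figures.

B ≈ 2.30 μT

Each side is a finite straight segment at perpendicular distance d = a/(2 tan(π/4)) = 0.1345 m from the centre, with end-angles ±π/4.
One side contributes B₁ = (μ₀I/4πd)·2 sin(π/4) = 5.74×10⁻⁷ T.
All 4 sides add in the same direction: B = 4 × 5.74×10⁻⁷ = 2.30×10⁻⁶ T.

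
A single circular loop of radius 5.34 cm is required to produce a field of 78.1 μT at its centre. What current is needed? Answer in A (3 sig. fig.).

At the centre of a circular loop B = μ₀I/(2R), so I = 2RB/μ₀.
With R = 0.0534 m, I = 2 × 0.0534 × 7.81×10⁻⁵ / (4π×10⁻⁷) = 6.64 A.

I ≈ 6.64 A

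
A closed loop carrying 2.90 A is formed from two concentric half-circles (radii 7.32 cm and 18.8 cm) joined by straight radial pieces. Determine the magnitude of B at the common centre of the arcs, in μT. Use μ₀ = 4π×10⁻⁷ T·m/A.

B ≈ 7.60 μT

The radial connectors point toward the centre, so dl × r̂ = 0 and they contribute nothing.
Each semicircle gives μ₀I/(4R): inner arc 1.24×10⁻⁵ T, outer arc 4.85×10⁻⁶ T.
The two arcs carry current in opposite angular senses, so their fields oppose: B = |1.24×10⁻⁵ − 4.85×10⁻⁶| = 7.60×10⁻⁶ T.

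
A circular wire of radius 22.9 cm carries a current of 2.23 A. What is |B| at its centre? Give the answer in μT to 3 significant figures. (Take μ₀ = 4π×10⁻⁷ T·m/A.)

B ≈ 6.12 μT

At the centre of a circular loop the Biot–Savart law gives B = μ₀I/(2R).
B = (4π×10⁻⁷ × 2.23) / (2 × 0.229) = 6.12×10⁻⁶ T.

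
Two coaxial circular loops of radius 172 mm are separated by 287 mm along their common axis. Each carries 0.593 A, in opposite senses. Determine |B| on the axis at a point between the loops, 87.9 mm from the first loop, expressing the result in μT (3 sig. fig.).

B ≈ 0.924 μT

Each loop contributes B = μ₀IR²/[2(R²+z²)^(3/2)] on the axis, with z measured from that loop.
Loop 1 (z = 0.0879 m): B₁ = 1.53×10⁻⁶ T. Loop 2 (z = 0.1991 m): B₂ = 6.05×10⁻⁷ T.
The fields oppose: B = |B₁ − B₂| = 9.24×10⁻⁷ T.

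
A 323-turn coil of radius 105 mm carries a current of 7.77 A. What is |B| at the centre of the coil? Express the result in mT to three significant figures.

For an N-turn flat coil, B = Nμ₀I/(2R) with R = 0.105 m.
B = 323 × 4.65×10⁻⁵ T = 1.50×10⁻² T.

B ≈ 15.0 mT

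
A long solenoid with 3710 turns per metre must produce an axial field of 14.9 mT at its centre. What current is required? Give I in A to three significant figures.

Inside a long solenoid B = μ₀nI with n = 3710 m⁻¹, so I = B/(μ₀n).
I = 1.49×10⁻² / (4π×10⁻⁷ × 3710) = 3.20 A.

I ≈ 3.20 A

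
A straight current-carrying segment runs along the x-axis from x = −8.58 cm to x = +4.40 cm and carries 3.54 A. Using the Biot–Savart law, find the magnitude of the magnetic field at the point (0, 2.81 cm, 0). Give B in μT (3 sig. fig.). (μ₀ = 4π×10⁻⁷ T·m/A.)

B ≈ 22.6 μT

For a finite straight segment, B = (μ₀I/4πd)(sinθ₁ + sinθ₂), where θ₁, θ₂ are the angles from the perpendicular to each end.
The perpendicular distance is d = 0.0281 m; the end-offsets along the wire are a = 0.0858 m and b = 0.044 m.
sinθ₁ = 0.0858/√(0.0858²+0.0281²) = 0.9503; sinθ₂ = 0.044/√(0.044²+0.0281²) = 0.8428.
B = (4π×10⁻⁷ × 3.54) / (4π × 0.0281) × (0.9503 + 0.8428) = 2.26×10⁻⁵ T.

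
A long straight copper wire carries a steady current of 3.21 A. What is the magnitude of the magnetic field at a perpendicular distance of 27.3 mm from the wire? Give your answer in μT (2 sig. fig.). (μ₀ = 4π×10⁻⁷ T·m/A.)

B ≈ 24 μT

For an infinitely long straight wire, B = μ₀I/(2πd).
B = (4π×10⁻⁷ × 3.21) / (2π × 0.0273) = 2.35×10⁻⁵ T.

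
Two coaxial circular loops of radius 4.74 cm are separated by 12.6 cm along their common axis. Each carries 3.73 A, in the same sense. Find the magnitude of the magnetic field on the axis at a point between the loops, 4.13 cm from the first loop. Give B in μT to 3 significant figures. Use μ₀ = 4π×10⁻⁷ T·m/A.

Each loop contributes B = μ₀IR²/[2(R²+z²)^(3/2)] on the axis, with z measured from that loop.
Loop 1 (z = 0.0413 m): B₁ = 2.12×10⁻⁵ T. Loop 2 (z = 0.0847 m): B₂ = 5.76×10⁻⁶ T.
The fields add: B = B₁ + B₂ = 2.69×10⁻⁵ T.

B ≈ 26.9 μT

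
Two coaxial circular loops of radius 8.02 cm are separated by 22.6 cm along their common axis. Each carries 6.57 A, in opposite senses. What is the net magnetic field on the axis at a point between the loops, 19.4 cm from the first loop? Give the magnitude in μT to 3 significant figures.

Each loop contributes B = μ₀IR²/[2(R²+z²)^(3/2)] on the axis, with z measured from that loop.
Loop 1 (z = 0.194 m): B₁ = 2.87×10⁻⁶ T. Loop 2 (z = 0.032 m): B₂ = 4.12×10⁻⁵ T.
The fields oppose: B = |B₁ − B₂| = 3.84×10⁻⁵ T.

B ≈ 38.4 μT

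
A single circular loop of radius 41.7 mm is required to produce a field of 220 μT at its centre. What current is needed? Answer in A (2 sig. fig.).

I ≈ 15 A

At the centre of a circular loop B = μ₀I/(2R), so I = 2RB/μ₀.
With R = 0.0417 m, I = 2 × 0.0417 × 2.20×10⁻⁴ / (4π×10⁻⁷) = 14.6 A.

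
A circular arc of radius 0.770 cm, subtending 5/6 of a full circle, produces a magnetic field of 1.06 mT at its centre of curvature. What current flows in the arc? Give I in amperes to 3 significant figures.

I ≈ 15.6 A

For a circular arc, B = μ₀Iφ/(4πR) with φ in radians; here φ = 5.236 rad.
So I = 4πRB/(μ₀φ) = 4π × 0.0077 × 1.06×10⁻³ / (4π×10⁻⁷ × 5.236) = 15.6 A.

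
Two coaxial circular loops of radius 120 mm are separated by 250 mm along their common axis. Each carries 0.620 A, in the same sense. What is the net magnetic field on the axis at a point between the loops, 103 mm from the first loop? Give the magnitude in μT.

Each loop contributes B = μ₀IR²/[2(R²+z²)^(3/2)] on the axis, with z measured from that loop.
Loop 1 (z = 0.103 m): B₁ = 1.42×10⁻⁶ T. Loop 2 (z = 0.147 m): B₂ = 8.21×10⁻⁷ T.
The fields add: B = B₁ + B₂ = 2.24×10⁻⁶ T.

B ≈ 2.24 μT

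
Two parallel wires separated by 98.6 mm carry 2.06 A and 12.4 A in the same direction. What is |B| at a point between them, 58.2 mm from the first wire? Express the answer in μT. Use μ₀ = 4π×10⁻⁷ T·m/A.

Each long wire gives B = μ₀I/(2πd). Distances are d₁ = 0.0582 m and d₂ = 0.0404 m.
B₁ = 7.08×10⁻⁶ T, B₂ = 6.14×10⁻⁵ T.
Between parallel currents the two contributions point in opposite directions, so they subtract. B = |B₁ − B₂| = |7.08×10⁻⁶ − 6.14×10⁻⁵| = 5.43×10⁻⁵ T.

B ≈ 54.3 μT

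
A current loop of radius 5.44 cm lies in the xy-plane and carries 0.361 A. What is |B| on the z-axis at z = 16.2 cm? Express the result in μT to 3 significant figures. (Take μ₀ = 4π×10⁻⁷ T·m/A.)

B ≈ 0.135 μT

On the axis of a circular loop, B = μ₀IR² / [2(R²+z²)^(3/2)].
R² + z² = (0.0544)² + (0.162)² = 0.0292 m², and (R²+z²)^(3/2) = 4.99×10⁻³ m³.
B = (4π×10⁻⁷ × 0.361 × 0.002959) / (2 × 4.99×10⁻³) = 1.35×10⁻⁷ T.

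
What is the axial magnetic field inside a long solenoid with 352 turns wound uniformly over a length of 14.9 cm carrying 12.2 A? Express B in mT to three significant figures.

Inside a long solenoid, B = μ₀nI with n = 2362 turns/m.
B = 4π×10⁻⁷ × 2362 × 12.2 = 3.62×10⁻² T.

B ≈ 36.2 mT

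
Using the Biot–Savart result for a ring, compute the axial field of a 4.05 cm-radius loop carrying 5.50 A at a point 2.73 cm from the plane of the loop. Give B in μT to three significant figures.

B ≈ 48.6 μT

On the axis of a circular loop, B = μ₀IR² / [2(R²+z²)^(3/2)].
R² + z² = (0.0405)² + (0.0273)² = 0.002386 m², and (R²+z²)^(3/2) = 1.17×10⁻⁴ m³.
B = (4π×10⁻⁷ × 5.50 × 0.00164) / (2 × 1.17×10⁻⁴) = 4.86×10⁻⁵ T.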